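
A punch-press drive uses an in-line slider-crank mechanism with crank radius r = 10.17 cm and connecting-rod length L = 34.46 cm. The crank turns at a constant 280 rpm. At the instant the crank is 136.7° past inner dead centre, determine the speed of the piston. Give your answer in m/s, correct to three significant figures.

ω = 2π·280/60 = 29.32 rad/s
For an in-line slider-crank, x = r cosθ + √(L² − r² sin²θ), so v = −rω sinθ·[1 + r cosθ/√(L² − r² sin²θ)].
With r = 0.1017 m, L = 0.3446 m, θ = 136.7°: √(L² − r² sin²θ) = 0.33747 m.
v = −0.1017·29.32·0.68582·[1 + 0.1017·-0.72777/0.33747] = -1.5966 m/s.
|v| = 1.5966 m/s.

1.60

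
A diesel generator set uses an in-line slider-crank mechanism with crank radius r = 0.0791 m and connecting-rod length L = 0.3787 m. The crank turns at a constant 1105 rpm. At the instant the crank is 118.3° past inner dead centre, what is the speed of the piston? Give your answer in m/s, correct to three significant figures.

ω = 2π·1105/60 = 115.7 rad/s
For an in-line slider-crank, x = r cosθ + √(L² − r² sin²θ), so v = −rω sinθ·[1 + r cosθ/√(L² − r² sin²θ)].
With r = 0.0791 m, L = 0.3787 m, θ = 118.3°: √(L² − r² sin²θ) = 0.37224 m.
v = −0.0791·115.7·0.88048·[1 + 0.0791·-0.47409/0.37224] = -7.2472 m/s.
|v| = 7.2472 m/s.

7.25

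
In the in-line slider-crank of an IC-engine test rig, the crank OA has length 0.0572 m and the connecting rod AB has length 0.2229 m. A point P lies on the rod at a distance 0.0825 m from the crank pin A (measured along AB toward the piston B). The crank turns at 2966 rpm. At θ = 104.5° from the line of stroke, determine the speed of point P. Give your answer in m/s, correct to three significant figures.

ω = 310.6 rad/s.  Crank-pin speed |V_A| = rω = 17.766 m/s, perpendicular to OA.
Rod angle: sinφ = −(r/L) sinθ ⇒ φ = -14.385°; ω_rod = −rω cosθ/√(L²−r²sin²θ) = +20.603 rad/s.
V_P = V_A + ω_rod × AP, with AP = 0.0825 m along the rod.
Components: V_Px = −rω sinθ − a·ω_rod·sinφ = -16.778 m/s;  V_Py = rω cosθ + a·ω_rod·cosφ = -2.8019 m/s.
|V_P| = √(V_Px² + V_Py²) = 17.01 m/s.

17.0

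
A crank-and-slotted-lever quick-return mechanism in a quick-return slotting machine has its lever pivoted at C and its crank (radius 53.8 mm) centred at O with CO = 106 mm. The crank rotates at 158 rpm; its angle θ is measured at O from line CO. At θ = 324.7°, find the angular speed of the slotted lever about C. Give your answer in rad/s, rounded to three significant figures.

ω = 16.55 rad/s (from 158 rpm).
Crank pin A relative to C: A = (d + r cosθ, r sinθ); lever angle φ = atan2(r sinθ, d + r cosθ).
Differentiating tanφ: φ̇ = rω(d cosθ + r)/(d² + r² + 2dr cosθ).
d² + r² + 2dr cosθ = |CA|² = 0.023439 m²;  d cosθ + r = +0.14031 m.
|ω_lever| = |0.0538·16.55·+0.14031| / 0.023439 = 5.3287 rad/s.

5.33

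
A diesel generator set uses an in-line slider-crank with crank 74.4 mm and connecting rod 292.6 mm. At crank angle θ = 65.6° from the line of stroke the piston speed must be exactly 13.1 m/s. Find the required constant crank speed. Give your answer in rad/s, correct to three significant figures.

For an in-line slider-crank, |v_piston| = rω|sinθ|·[1 + r cosθ/√(L² − r² sin²θ)].
With r = 0.0744 m, L = 0.2926 m, θ = 65.6°: the bracketed kinematic factor |dx/dθ| = 0.075071 m.
ω = v/|dx/dθ| = 13.1/0.075071 = 174.5 rad/s.

175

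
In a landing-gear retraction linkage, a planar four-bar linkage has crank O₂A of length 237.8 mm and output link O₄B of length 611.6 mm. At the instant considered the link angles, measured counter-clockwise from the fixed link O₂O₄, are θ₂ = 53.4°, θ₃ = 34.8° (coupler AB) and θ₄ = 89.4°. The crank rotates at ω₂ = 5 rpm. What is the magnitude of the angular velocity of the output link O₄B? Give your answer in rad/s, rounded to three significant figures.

0.0797

ω₂ = 0.5236 rad/s (from 5 rpm).
Differentiating the loop-closure r₂e^{iθ₂}+r₃e^{iθ₃}=r₁+r₄e^{iθ₄} gives r₂ω₂e^{iθ₂}+r₃ω₃e^{iθ₃}=r₄ω₄e^{iθ₄}.
Eliminating the other unknown: ω₄ = r₂ω₂ sin(θ₂−θ₃) / [r₄ sin(θ₄−θ₃)].
Numerator sine = +0.31896; denominator sine = +0.81513.
Result = 0.2378·0.5236·(+0.31896) / (0.6116·(+0.81513)) = +0.079662 rad/s; magnitude 0.079662 rad/s.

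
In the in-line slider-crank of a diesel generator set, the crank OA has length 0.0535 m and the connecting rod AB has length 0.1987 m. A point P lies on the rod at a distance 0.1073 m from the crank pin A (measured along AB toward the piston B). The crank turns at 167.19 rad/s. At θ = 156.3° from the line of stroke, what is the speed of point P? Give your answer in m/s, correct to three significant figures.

ω = 167.2 rad/s.  Crank-pin speed |V_A| = rω = 8.9447 m/s, perpendicular to OA.
Rod angle: sinφ = −(r/L) sinθ ⇒ φ = -6.213°; ω_rod = −rω cosθ/√(L²−r²sin²θ) = +41.463 rad/s.
V_P = V_A + ω_rod × AP, with AP = 0.1073 m along the rod.
Components: V_Px = −rω sinθ − a·ω_rod·sinφ = -3.1138 m/s;  V_Py = rω cosθ + a·ω_rod·cosφ = -3.7675 m/s.
|V_P| = √(V_Px² + V_Py²) = 4.8877 m/s.

4.89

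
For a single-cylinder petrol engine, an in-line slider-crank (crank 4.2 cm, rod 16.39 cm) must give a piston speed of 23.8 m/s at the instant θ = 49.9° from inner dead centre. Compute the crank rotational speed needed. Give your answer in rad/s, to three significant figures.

634

For an in-line slider-crank, |v_piston| = rω|sinθ|·[1 + r cosθ/√(L² − r² sin²θ)].
With r = 0.042 m, L = 0.1639 m, θ = 49.9°: the bracketed kinematic factor |dx/dθ| = 0.037534 m.
ω = v/|dx/dθ| = 23.8/0.037534 = 634.08 rad/s.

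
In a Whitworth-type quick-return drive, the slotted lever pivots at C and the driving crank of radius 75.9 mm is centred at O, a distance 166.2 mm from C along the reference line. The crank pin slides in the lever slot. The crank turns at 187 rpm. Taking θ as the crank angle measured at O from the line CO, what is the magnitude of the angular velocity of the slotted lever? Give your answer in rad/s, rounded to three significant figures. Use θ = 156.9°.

11.2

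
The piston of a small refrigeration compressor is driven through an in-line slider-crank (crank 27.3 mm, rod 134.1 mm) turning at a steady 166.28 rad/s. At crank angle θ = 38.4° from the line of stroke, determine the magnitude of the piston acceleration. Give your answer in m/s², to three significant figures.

ω = 166.3 rad/s
x(θ) = r cosθ + √(L² − r² sin²θ); with ω constant, a = ω²·d²x/dθ².
d²x/dθ² = −r cosθ − r²(cos2θ)/√u − r⁴ sin²2θ/(4u^{3/2}),  u = L² − r² sin²θ = 0.0176953 m².
Substituting r = 0.0273 m, L = 0.1341 m, θ = 38.4°: d²x/dθ² = -0.02273 m.
a = ω²·d²x/dθ² = (166.3)²·(-0.02273) = -628.47 m/s²;  |a| = 628.47 m/s².

628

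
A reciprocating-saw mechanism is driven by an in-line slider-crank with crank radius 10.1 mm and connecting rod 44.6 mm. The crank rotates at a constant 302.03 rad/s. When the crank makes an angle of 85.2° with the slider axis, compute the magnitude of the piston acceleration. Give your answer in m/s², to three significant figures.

ω = 302 rad/s
x(θ) = r cosθ + √(L² − r² sin²θ); with ω constant, a = ω²·d²x/dθ².
d²x/dθ² = −r cosθ − r²(cos2θ)/√u − r⁴ sin²2θ/(4u^{3/2}),  u = L² − r² sin²θ = 0.00188786 m².
Substituting r = 0.0101 m, L = 0.0446 m, θ = 85.2°: d²x/dθ² = +0.0014689 m.
a = ω²·d²x/dθ² = (302)²·(+0.0014689) = +133.99 m/s²;  |a| = 133.99 m/s².

134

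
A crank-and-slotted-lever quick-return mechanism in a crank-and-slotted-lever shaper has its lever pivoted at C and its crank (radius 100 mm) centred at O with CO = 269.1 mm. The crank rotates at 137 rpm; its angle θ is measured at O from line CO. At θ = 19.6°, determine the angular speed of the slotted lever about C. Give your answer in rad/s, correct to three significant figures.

ω = 14.35 rad/s (from 137 rpm).
Crank pin A relative to C: A = (d + r cosθ, r sinθ); lever angle φ = atan2(r sinθ, d + r cosθ).
Differentiating tanφ: φ̇ = rω(d cosθ + r)/(d² + r² + 2dr cosθ).
d² + r² + 2dr cosθ = |CA|² = 0.133116 m²;  d cosθ + r = +0.35351 m.
|ω_lever| = |0.1·14.35·+0.35351| / 0.133116 = 3.8099 rad/s.

3.81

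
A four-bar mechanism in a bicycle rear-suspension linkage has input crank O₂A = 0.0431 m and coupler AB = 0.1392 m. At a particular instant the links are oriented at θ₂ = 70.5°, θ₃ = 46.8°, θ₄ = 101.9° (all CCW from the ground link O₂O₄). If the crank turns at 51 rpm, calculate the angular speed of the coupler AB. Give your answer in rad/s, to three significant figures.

ω₂ = 5.341 rad/s (from 51 rpm).
Differentiating the loop-closure r₂e^{iθ₂}+r₃e^{iθ₃}=r₁+r₄e^{iθ₄} gives r₂ω₂e^{iθ₂}+r₃ω₃e^{iθ₃}=r₄ω₄e^{iθ₄}.
Eliminating the other unknown: ω₃ = r₂ω₂ sin(θ₄−θ₂) / [r₃ sin(θ₃−θ₄)].
Numerator sine = +0.52101; denominator sine = -0.82015.
Result = 0.0431·5.341·(+0.52101) / (0.1392·(-0.82015)) = -1.0505 rad/s; magnitude 1.0505 rad/s.

1.05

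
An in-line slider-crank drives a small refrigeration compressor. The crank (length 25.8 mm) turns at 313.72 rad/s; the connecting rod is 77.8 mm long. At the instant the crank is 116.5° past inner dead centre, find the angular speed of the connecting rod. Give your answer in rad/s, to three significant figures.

ω = 313.7 rad/s
The rod makes angle φ with the slider axis where L sinφ = r sinθ; differentiating, L cosφ·φ̇ = r ω cosθ.
L cosφ = √(L² − r² sin²θ) = 0.074295 m.
|ω_rod| = r ω |cosθ| / √(L² − r² sin²θ) = 0.0258·313.7·0.44620/0.074295 = 48.611 rad/s.

48.6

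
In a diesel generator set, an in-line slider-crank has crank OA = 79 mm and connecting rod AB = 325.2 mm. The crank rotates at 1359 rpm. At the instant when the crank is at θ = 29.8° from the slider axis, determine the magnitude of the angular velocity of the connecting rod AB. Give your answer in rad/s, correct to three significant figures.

ω = 142.3 rad/s (converted from 1359 rpm).
The rod makes angle φ with the slider axis where L sinφ = r sinθ; differentiating, L cosφ·φ̇ = r ω cosθ.
L cosφ = √(L² − r² sin²θ) = 0.32282 m.
|ω_rod| = r ω |cosθ| / √(L² − r² sin²θ) = 0.079·142.3·0.86777/0.32282 = 30.221 rad/s.

30.2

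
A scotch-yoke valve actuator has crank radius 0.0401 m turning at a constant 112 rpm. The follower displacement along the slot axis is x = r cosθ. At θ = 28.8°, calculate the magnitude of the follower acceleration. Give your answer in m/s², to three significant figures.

4.83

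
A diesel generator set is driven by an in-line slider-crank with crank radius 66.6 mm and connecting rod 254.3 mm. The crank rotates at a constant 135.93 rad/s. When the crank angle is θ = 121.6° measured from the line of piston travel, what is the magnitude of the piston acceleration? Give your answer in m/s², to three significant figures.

789

ω = 135.9 rad/s
x(θ) = r cosθ + √(L² − r² sin²θ); with ω constant, a = ω²·d²x/dθ².
d²x/dθ² = −r cosθ − r²(cos2θ)/√u − r⁴ sin²2θ/(4u^{3/2}),  u = L² − r² sin²θ = 0.0614508 m².
Substituting r = 0.0666 m, L = 0.2543 m, θ = 121.6°: d²x/dθ² = +0.042708 m.
a = ω²·d²x/dθ² = (135.9)²·(+0.042708) = +789.11 m/s²;  |a| = 789.11 m/s².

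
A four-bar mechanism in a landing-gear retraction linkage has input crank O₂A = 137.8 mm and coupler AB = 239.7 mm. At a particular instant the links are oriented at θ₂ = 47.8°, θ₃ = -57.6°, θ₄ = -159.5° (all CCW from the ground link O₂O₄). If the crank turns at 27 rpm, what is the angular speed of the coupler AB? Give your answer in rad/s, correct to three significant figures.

0.762

ω₂ = 2.827 rad/s (from 27 rpm).
Differentiating the loop-closure r₂e^{iθ₂}+r₃e^{iθ₃}=r₁+r₄e^{iθ₄} gives r₂ω₂e^{iθ₂}+r₃ω₃e^{iθ₃}=r₄ω₄e^{iθ₄}.
Eliminating the other unknown: ω₃ = r₂ω₂ sin(θ₄−θ₂) / [r₃ sin(θ₃−θ₄)].
Numerator sine = +0.45865; denominator sine = +0.97851.
Result = 0.1378·2.827·(+0.45865) / (0.2397·(+0.97851)) = +0.76189 rad/s; magnitude 0.76189 rad/s.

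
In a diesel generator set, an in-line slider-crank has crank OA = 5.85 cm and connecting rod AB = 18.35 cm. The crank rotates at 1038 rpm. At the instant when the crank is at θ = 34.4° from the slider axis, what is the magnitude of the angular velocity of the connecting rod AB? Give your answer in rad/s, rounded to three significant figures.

29.1

ω = 108.7 rad/s (converted from 1038 rpm).
The rod makes angle φ with the slider axis where L sinφ = r sinθ; differentiating, L cosφ·φ̇ = r ω cosθ.
L cosφ = √(L² − r² sin²θ) = 0.1805 m.
|ω_rod| = r ω |cosθ| / √(L² − r² sin²θ) = 0.0585·108.7·0.82511/0.1805 = 29.068 rad/s.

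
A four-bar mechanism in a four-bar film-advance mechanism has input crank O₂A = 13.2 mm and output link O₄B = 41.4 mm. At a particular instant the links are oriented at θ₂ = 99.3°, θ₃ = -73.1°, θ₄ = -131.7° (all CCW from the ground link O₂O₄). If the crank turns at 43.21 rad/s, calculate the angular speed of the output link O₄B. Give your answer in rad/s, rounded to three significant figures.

2.13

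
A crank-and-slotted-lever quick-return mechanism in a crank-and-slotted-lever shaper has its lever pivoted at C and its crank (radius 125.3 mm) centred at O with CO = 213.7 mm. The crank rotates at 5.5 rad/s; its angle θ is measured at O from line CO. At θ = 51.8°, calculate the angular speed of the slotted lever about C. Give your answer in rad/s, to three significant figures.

ω = 5.5 rad/s
Crank pin A relative to C: A = (d + r cosθ, r sinθ); lever angle φ = atan2(r sinθ, d + r cosθ).
Differentiating tanφ: φ̇ = rω(d cosθ + r)/(d² + r² + 2dr cosθ).
d² + r² + 2dr cosθ = |CA|² = 0.0944855 m²;  d cosθ + r = +0.25745 m.
|ω_lever| = |0.1253·5.5·+0.25745| / 0.0944855 = 1.8778 rad/s.

1.88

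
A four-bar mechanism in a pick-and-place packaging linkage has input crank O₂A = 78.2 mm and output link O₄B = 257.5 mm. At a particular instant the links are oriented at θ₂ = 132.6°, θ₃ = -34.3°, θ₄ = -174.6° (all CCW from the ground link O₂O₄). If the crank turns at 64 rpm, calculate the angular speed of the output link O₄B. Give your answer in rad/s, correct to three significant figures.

0.722

ω₂ = 6.702 rad/s (from 64 rpm).
Differentiating the loop-closure r₂e^{iθ₂}+r₃e^{iθ₃}=r₁+r₄e^{iθ₄} gives r₂ω₂e^{iθ₂}+r₃ω₃e^{iθ₃}=r₄ω₄e^{iθ₄}.
Eliminating the other unknown: ω₄ = r₂ω₂ sin(θ₂−θ₃) / [r₄ sin(θ₄−θ₃)].
Numerator sine = +0.22665; denominator sine = -0.63877.
Result = 0.0782·6.702·(+0.22665) / (0.2575·(-0.63877)) = -0.72219 rad/s; magnitude 0.72219 rad/s.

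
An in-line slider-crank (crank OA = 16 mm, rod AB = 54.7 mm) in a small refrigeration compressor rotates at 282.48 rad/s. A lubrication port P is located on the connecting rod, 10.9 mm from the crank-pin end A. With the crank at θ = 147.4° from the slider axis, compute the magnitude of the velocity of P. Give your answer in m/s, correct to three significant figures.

ω = 282.5 rad/s.  Crank-pin speed |V_A| = rω = 4.5197 m/s, perpendicular to OA.
Rod angle: sinφ = −(r/L) sinθ ⇒ φ = -9.067°; ω_rod = −rω cosθ/√(L²−r²sin²θ) = +70.49 rad/s.
V_P = V_A + ω_rod × AP, with AP = 0.0109 m along the rod.
Components: V_Px = −rω sinθ − a·ω_rod·sinφ = -2.314 m/s;  V_Py = rω cosθ + a·ω_rod·cosφ = -3.0489 m/s.
|V_P| = √(V_Px² + V_Py²) = 3.8276 m/s.

3.83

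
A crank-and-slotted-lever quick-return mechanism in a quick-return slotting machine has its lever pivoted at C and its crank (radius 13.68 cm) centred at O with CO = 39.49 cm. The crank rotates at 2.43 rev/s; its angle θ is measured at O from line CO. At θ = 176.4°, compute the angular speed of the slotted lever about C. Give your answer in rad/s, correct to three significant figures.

8.04

ω = 15.27 rad/s (from 2.43 rev/s).
Crank pin A relative to C: A = (d + r cosθ, r sinθ); lever angle φ = atan2(r sinθ, d + r cosθ).
Differentiating tanφ: φ̇ = rω(d cosθ + r)/(d² + r² + 2dr cosθ).
d² + r² + 2dr cosθ = |CA|² = 0.0668288 m²;  d cosθ + r = -0.25732 m.
|ω_lever| = |0.1368·15.27·-0.25732| / 0.0668288 = 8.0424 rad/s.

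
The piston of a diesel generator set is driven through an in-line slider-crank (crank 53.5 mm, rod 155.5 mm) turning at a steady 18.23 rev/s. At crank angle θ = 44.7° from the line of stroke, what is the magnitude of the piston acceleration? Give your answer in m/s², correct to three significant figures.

509

ω = 2π·18.2 = 114.5 rad/s
x(θ) = r cosθ + √(L² − r² sin²θ); with ω constant, a = ω²·d²x/dθ².
d²x/dθ² = −r cosθ − r²(cos2θ)/√u − r⁴ sin²2θ/(4u^{3/2}),  u = L² − r² sin²θ = 0.0227641 m².
Substituting r = 0.0535 m, L = 0.1555 m, θ = 44.7°: d²x/dθ² = -0.038823 m.
a = ω²·d²x/dθ² = (114.5)²·(-0.038823) = -509.35 m/s²;  |a| = 509.35 m/s².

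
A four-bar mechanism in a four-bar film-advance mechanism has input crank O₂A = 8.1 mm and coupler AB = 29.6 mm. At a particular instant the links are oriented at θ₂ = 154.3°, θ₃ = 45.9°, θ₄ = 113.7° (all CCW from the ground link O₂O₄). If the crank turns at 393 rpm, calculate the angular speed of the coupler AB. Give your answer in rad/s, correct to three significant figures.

7.92

ω₂ = 41.15 rad/s (from 393 rpm).
Differentiating the loop-closure r₂e^{iθ₂}+r₃e^{iθ₃}=r₁+r₄e^{iθ₄} gives r₂ω₂e^{iθ₂}+r₃ω₃e^{iθ₃}=r₄ω₄e^{iθ₄}.
Eliminating the other unknown: ω₃ = r₂ω₂ sin(θ₄−θ₂) / [r₃ sin(θ₃−θ₄)].
Numerator sine = -0.65077; denominator sine = -0.92587.
Result = 0.0081·41.15·(-0.65077) / (0.0296·(-0.92587)) = +7.9158 rad/s; magnitude 7.9158 rad/s.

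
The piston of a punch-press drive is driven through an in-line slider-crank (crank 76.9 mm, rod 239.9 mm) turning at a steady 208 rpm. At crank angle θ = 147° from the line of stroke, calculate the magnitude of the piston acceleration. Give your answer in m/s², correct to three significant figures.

25.5

ω = 2π·208/60 = 21.78 rad/s
x(θ) = r cosθ + √(L² − r² sin²θ); with ω constant, a = ω²·d²x/dθ².
d²x/dθ² = −r cosθ − r²(cos2θ)/√u − r⁴ sin²2θ/(4u^{3/2}),  u = L² − r² sin²θ = 0.0557978 m².
Substituting r = 0.0769 m, L = 0.2399 m, θ = 147°: d²x/dθ² = +0.053758 m.
a = ω²·d²x/dθ² = (21.78)²·(+0.053758) = +25.505 m/s²;  |a| = 25.505 m/s².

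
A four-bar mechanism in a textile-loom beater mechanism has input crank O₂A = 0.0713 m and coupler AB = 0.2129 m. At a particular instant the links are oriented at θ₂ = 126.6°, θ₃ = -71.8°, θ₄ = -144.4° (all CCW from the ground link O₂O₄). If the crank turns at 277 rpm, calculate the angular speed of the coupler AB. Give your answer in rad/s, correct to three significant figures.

ω₂ = 29.01 rad/s (from 277 rpm).
Differentiating the loop-closure r₂e^{iθ₂}+r₃e^{iθ₃}=r₁+r₄e^{iθ₄} gives r₂ω₂e^{iθ₂}+r₃ω₃e^{iθ₃}=r₄ω₄e^{iθ₄}.
Eliminating the other unknown: ω₃ = r₂ω₂ sin(θ₄−θ₂) / [r₃ sin(θ₃−θ₄)].
Numerator sine = +0.99985; denominator sine = +0.95424.
Result = 0.0713·29.01·(+0.99985) / (0.2129·(+0.95424)) = +10.179 rad/s; magnitude 10.179 rad/s.

10.2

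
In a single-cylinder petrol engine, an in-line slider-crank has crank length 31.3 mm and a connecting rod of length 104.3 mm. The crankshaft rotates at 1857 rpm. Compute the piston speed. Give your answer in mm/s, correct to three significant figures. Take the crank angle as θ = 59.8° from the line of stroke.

6080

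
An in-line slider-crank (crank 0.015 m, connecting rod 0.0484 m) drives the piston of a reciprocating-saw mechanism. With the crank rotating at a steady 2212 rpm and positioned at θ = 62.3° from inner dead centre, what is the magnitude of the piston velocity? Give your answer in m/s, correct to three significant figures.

ω = 2π·2212/60 = 231.6 rad/s
For an in-line slider-crank, x = r cosθ + √(L² − r² sin²θ), so v = −rω sinθ·[1 + r cosθ/√(L² − r² sin²θ)].
With r = 0.015 m, L = 0.0484 m, θ = 62.3°: √(L² − r² sin²θ) = 0.046542 m.
v = −0.015·231.6·0.88539·[1 + 0.015·0.46484/0.046542] = -3.5373 m/s.
|v| = 3.5373 m/s.

3.54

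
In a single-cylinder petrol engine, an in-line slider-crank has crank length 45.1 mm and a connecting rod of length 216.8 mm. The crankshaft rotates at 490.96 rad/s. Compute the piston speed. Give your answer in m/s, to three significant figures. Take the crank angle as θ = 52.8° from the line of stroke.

19.9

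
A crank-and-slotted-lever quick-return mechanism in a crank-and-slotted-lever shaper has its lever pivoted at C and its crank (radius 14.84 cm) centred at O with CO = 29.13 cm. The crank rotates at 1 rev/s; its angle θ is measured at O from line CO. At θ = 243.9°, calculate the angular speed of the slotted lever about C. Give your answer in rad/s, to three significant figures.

0.274

ω = 6.283 rad/s (from 1 rev/s).
Crank pin A relative to C: A = (d + r cosθ, r sinθ); lever angle φ = atan2(r sinθ, d + r cosθ).
Differentiating tanφ: φ̇ = rω(d cosθ + r)/(d² + r² + 2dr cosθ).
d² + r² + 2dr cosθ = |CA|² = 0.0688421 m²;  d cosθ + r = +0.020246 m.
|ω_lever| = |0.1484·6.283·+0.020246| / 0.0688421 = 0.27422 rad/s.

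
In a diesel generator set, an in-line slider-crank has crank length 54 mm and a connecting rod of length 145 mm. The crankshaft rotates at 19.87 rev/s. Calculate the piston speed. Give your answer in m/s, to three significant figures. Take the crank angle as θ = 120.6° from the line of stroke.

4.64

ω = 2π·19.9 = 124.8 rad/s
For an in-line slider-crank, x = r cosθ + √(L² − r² sin²θ), so v = −rω sinθ·[1 + r cosθ/√(L² − r² sin²θ)].
With r = 0.054 m, L = 0.145 m, θ = 120.6°: √(L² − r² sin²θ) = 0.13735 m.
v = −0.054·124.8·0.86074·[1 + 0.054·-0.50904/0.13735] = -4.6415 m/s.
|v| = 4.6415 m/s.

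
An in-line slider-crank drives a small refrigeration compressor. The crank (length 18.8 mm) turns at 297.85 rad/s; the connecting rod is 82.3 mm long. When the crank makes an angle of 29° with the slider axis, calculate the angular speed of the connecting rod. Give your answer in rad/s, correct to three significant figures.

ω = 297.9 rad/s
The rod makes angle φ with the slider axis where L sinφ = r sinθ; differentiating, L cosφ·φ̇ = r ω cosθ.
L cosφ = √(L² − r² sin²θ) = 0.081794 m.
|ω_rod| = r ω |cosθ| / √(L² − r² sin²θ) = 0.0188·297.9·0.87462/0.081794 = 59.876 rad/s.

59.9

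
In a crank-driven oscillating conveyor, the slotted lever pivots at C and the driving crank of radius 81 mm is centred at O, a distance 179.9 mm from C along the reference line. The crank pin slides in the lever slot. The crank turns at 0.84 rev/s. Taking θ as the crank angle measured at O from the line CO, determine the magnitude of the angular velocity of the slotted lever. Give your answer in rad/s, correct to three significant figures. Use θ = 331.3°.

1.58

ω = 5.278 rad/s (from 0.84 rev/s).
Crank pin A relative to C: A = (d + r cosθ, r sinθ); lever angle φ = atan2(r sinθ, d + r cosθ).
Differentiating tanφ: φ̇ = rω(d cosθ + r)/(d² + r² + 2dr cosθ).
d² + r² + 2dr cosθ = |CA|² = 0.0644884 m²;  d cosθ + r = +0.2388 m.
|ω_lever| = |0.081·5.278·+0.2388| / 0.0644884 = 1.583 rad/s.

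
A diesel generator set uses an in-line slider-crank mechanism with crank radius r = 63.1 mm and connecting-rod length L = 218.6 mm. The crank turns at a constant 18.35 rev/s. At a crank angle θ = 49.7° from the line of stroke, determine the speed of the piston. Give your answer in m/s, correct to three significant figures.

ω = 2π·18.4 = 115.3 rad/s
For an in-line slider-crank, x = r cosθ + √(L² − r² sin²θ), so v = −rω sinθ·[1 + r cosθ/√(L² − r² sin²θ)].
With r = 0.0631 m, L = 0.2186 m, θ = 49.7°: √(L² − r² sin²θ) = 0.21324 m.
v = −0.0631·115.3·0.76267·[1 + 0.0631·0.64679/0.21324] = -6.6105 m/s.
|v| = 6.6105 m/s.

6.61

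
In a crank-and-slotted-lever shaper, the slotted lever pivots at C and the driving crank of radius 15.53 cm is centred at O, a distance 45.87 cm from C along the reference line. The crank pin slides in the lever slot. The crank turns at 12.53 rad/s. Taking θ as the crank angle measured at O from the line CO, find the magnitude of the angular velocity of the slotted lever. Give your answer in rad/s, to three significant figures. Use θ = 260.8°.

0.753

ω = 12.53 rad/s
Crank pin A relative to C: A = (d + r cosθ, r sinθ); lever angle φ = atan2(r sinθ, d + r cosθ).
Differentiating tanφ: φ̇ = rω(d cosθ + r)/(d² + r² + 2dr cosθ).
d² + r² + 2dr cosθ = |CA|² = 0.211745 m²;  d cosθ + r = +0.081962 m.
|ω_lever| = |0.1553·12.53·+0.081962| / 0.211745 = 0.75322 rad/s.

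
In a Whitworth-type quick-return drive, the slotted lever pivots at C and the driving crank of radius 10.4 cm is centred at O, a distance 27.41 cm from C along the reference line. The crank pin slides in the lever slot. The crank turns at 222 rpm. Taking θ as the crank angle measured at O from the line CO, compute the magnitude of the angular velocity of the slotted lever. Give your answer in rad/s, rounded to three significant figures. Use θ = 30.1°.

ω = 23.25 rad/s (from 222 rpm).
Crank pin A relative to C: A = (d + r cosθ, r sinθ); lever angle φ = atan2(r sinθ, d + r cosθ).
Differentiating tanφ: φ̇ = rω(d cosθ + r)/(d² + r² + 2dr cosθ).
d² + r² + 2dr cosθ = |CA|² = 0.135272 m²;  d cosθ + r = +0.34114 m.
|ω_lever| = |0.104·23.25·+0.34114| / 0.135272 = 6.0973 rad/s.

6.10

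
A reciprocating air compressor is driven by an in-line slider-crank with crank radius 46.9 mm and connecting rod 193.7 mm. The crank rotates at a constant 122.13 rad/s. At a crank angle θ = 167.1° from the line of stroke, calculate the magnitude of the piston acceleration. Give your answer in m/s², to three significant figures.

ω = 122.1 rad/s
x(θ) = r cosθ + √(L² − r² sin²θ); with ω constant, a = ω²·d²x/dθ².
d²x/dθ² = −r cosθ − r²(cos2θ)/√u − r⁴ sin²2θ/(4u^{3/2}),  u = L² − r² sin²θ = 0.0374101 m².
Substituting r = 0.0469 m, L = 0.1937 m, θ = 167.1°: d²x/dθ² = +0.035446 m.
a = ω²·d²x/dθ² = (122.1)²·(+0.035446) = +528.7 m/s²;  |a| = 528.7 m/s².

529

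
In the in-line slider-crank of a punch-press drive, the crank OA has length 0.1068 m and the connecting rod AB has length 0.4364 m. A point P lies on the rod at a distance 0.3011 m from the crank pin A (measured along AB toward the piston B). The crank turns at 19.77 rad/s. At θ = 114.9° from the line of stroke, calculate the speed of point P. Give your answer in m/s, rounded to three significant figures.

ω = 19.77 rad/s.  Crank-pin speed |V_A| = rω = 2.1114 m/s, perpendicular to OA.
Rod angle: sinφ = −(r/L) sinθ ⇒ φ = -12.825°; ω_rod = −rω cosθ/√(L²−r²sin²θ) = +2.0892 rad/s.
V_P = V_A + ω_rod × AP, with AP = 0.3011 m along the rod.
Components: V_Px = −rω sinθ − a·ω_rod·sinφ = -1.7755 m/s;  V_Py = rω cosθ + a·ω_rod·cosφ = -0.27562 m/s.
|V_P| = √(V_Px² + V_Py²) = 1.7968 m/s.

1.80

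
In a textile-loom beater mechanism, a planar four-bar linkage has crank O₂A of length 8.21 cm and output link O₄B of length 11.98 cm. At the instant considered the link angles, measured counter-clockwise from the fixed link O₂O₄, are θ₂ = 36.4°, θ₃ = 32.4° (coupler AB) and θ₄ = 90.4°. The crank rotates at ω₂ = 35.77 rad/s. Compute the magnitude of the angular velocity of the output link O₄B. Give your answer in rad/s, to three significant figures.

ω₂ = 35.77 rad/s
Differentiating the loop-closure r₂e^{iθ₂}+r₃e^{iθ₃}=r₁+r₄e^{iθ₄} gives r₂ω₂e^{iθ₂}+r₃ω₃e^{iθ₃}=r₄ω₄e^{iθ₄}.
Eliminating the other unknown: ω₄ = r₂ω₂ sin(θ₂−θ₃) / [r₄ sin(θ₄−θ₃)].
Numerator sine = +0.06976; denominator sine = +0.84805.
Result = 0.0821·35.77·(+0.06976) / (0.1198·(+0.84805)) = +2.0164 rad/s; magnitude 2.0164 rad/s.

2.02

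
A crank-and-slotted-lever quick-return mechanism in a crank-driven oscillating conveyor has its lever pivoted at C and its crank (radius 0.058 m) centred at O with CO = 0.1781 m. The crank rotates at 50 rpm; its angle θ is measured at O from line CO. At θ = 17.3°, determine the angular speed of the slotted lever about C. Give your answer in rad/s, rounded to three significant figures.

1.26

ω = 5.236 rad/s (from 50 rpm).
Crank pin A relative to C: A = (d + r cosθ, r sinθ); lever angle φ = atan2(r sinθ, d + r cosθ).
Differentiating tanφ: φ̇ = rω(d cosθ + r)/(d² + r² + 2dr cosθ).
d² + r² + 2dr cosθ = |CA|² = 0.0548086 m²;  d cosθ + r = +0.22804 m.
|ω_lever| = |0.058·5.236·+0.22804| / 0.0548086 = 1.2636 rad/s.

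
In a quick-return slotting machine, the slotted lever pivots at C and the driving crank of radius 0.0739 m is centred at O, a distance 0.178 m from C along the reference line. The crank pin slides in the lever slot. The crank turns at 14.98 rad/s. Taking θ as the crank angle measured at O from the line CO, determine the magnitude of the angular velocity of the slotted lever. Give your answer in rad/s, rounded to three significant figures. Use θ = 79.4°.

2.81

ω = 14.98 rad/s
Crank pin A relative to C: A = (d + r cosθ, r sinθ); lever angle φ = atan2(r sinθ, d + r cosθ).
Differentiating tanφ: φ̇ = rω(d cosθ + r)/(d² + r² + 2dr cosθ).
d² + r² + 2dr cosθ = |CA|² = 0.0419847 m²;  d cosθ + r = +0.10664 m.
|ω_lever| = |0.0739·14.98·+0.10664| / 0.0419847 = 2.8119 rad/s.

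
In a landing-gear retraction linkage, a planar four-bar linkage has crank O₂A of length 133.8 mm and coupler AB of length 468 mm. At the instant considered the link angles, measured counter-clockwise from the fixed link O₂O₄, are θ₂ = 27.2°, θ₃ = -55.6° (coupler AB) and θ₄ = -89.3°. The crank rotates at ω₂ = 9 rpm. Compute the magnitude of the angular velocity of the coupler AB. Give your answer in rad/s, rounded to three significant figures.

ω₂ = 0.9425 rad/s (from 9 rpm).
Differentiating the loop-closure r₂e^{iθ₂}+r₃e^{iθ₃}=r₁+r₄e^{iθ₄} gives r₂ω₂e^{iθ₂}+r₃ω₃e^{iθ₃}=r₄ω₄e^{iθ₄}.
Eliminating the other unknown: ω₃ = r₂ω₂ sin(θ₄−θ₂) / [r₃ sin(θ₃−θ₄)].
Numerator sine = -0.89493; denominator sine = +0.55484.
Result = 0.1338·0.9425·(-0.89493) / (0.468·(+0.55484)) = -0.43461 rad/s; magnitude 0.43461 rad/s.

0.435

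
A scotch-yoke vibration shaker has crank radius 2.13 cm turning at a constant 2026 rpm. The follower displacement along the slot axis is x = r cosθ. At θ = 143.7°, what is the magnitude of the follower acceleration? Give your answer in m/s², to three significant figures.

773

ω = 212.2 rad/s (from 2026 rpm).
x = r cosθ ⇒ ẍ = −rω² cosθ (ω constant).
|a| = rω²|cosθ| = 0.0213·(212.2)²·|cos 143.7°| = 772.7 m/s².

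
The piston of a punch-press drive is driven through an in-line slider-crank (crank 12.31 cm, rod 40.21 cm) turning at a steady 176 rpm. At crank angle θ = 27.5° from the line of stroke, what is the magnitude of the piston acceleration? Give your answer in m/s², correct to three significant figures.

44.7

ω = 2π·176/60 = 18.43 rad/s
x(θ) = r cosθ + √(L² − r² sin²θ); with ω constant, a = ω²·d²x/dθ².
d²x/dθ² = −r cosθ − r²(cos2θ)/√u − r⁴ sin²2θ/(4u^{3/2}),  u = L² − r² sin²θ = 0.158453 m².
Substituting r = 0.1231 m, L = 0.4021 m, θ = 27.5°: d²x/dθ² = -0.13164 m.
a = ω²·d²x/dθ² = (18.43)²·(-0.13164) = -44.716 m/s²;  |a| = 44.716 m/s².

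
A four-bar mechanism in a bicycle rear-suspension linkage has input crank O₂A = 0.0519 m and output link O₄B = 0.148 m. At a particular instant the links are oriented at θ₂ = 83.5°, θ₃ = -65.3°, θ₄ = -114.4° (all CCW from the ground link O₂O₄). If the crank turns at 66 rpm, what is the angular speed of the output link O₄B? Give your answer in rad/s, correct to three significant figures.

ω₂ = 6.912 rad/s (from 66 rpm).
Differentiating the loop-closure r₂e^{iθ₂}+r₃e^{iθ₃}=r₁+r₄e^{iθ₄} gives r₂ω₂e^{iθ₂}+r₃ω₃e^{iθ₃}=r₄ω₄e^{iθ₄}.
Eliminating the other unknown: ω₄ = r₂ω₂ sin(θ₂−θ₃) / [r₄ sin(θ₄−θ₃)].
Numerator sine = +0.51803; denominator sine = -0.75585.
Result = 0.0519·6.912·(+0.51803) / (0.148·(-0.75585)) = -1.6611 rad/s; magnitude 1.6611 rad/s.

1.66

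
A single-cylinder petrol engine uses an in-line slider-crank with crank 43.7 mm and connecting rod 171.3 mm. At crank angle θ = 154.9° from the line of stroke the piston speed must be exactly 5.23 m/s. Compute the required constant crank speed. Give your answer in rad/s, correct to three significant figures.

For an in-line slider-crank, |v_piston| = rω|sinθ|·[1 + r cosθ/√(L² − r² sin²θ)].
With r = 0.0437 m, L = 0.1713 m, θ = 154.9°: the bracketed kinematic factor |dx/dθ| = 0.01423 m.
ω = v/|dx/dθ| = 5.23/0.01423 = 367.54 rad/s.

368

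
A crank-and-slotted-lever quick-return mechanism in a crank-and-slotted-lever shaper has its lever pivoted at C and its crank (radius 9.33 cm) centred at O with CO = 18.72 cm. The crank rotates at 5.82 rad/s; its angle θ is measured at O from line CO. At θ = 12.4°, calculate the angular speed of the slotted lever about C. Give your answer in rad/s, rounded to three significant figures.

ω = 5.82 rad/s
Crank pin A relative to C: A = (d + r cosθ, r sinθ); lever angle φ = atan2(r sinθ, d + r cosθ).
Differentiating tanφ: φ̇ = rω(d cosθ + r)/(d² + r² + 2dr cosθ).
d² + r² + 2dr cosθ = |CA|² = 0.0778654 m²;  d cosθ + r = +0.27613 m.
|ω_lever| = |0.0933·5.82·+0.27613| / 0.0778654 = 1.9257 rad/s.

1.93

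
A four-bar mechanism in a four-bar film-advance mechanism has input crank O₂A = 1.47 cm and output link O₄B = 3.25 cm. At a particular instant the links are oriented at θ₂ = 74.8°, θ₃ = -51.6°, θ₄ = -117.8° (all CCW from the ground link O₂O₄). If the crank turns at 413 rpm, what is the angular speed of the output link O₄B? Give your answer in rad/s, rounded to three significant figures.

17.2

ω₂ = 43.25 rad/s (from 413 rpm).
Differentiating the loop-closure r₂e^{iθ₂}+r₃e^{iθ₃}=r₁+r₄e^{iθ₄} gives r₂ω₂e^{iθ₂}+r₃ω₃e^{iθ₃}=r₄ω₄e^{iθ₄}.
Eliminating the other unknown: ω₄ = r₂ω₂ sin(θ₂−θ₃) / [r₄ sin(θ₄−θ₃)].
Numerator sine = +0.80489; denominator sine = -0.91496.
Result = 0.0147·43.25·(+0.80489) / (0.0325·(-0.91496)) = -17.209 rad/s; magnitude 17.209 rad/s.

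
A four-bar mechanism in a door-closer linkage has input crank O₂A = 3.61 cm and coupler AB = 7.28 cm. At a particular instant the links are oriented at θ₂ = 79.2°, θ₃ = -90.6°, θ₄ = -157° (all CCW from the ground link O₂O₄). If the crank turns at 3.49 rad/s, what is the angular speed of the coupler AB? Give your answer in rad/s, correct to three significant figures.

1.57

ω₂ = 3.49 rad/s
Differentiating the loop-closure r₂e^{iθ₂}+r₃e^{iθ₃}=r₁+r₄e^{iθ₄} gives r₂ω₂e^{iθ₂}+r₃ω₃e^{iθ₃}=r₄ω₄e^{iθ₄}.
Eliminating the other unknown: ω₃ = r₂ω₂ sin(θ₄−θ₂) / [r₃ sin(θ₃−θ₄)].
Numerator sine = +0.83098; denominator sine = +0.91636.
Result = 0.0361·3.49·(+0.83098) / (0.0728·(+0.91636)) = +1.5694 rad/s; magnitude 1.5694 rad/s.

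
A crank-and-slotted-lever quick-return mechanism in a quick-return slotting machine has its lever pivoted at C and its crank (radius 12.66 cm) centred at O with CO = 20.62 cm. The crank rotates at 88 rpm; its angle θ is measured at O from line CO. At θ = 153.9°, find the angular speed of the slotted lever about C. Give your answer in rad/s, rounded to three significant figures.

5.86

ω = 9.215 rad/s (from 88 rpm).
Crank pin A relative to C: A = (d + r cosθ, r sinθ); lever angle φ = atan2(r sinθ, d + r cosθ).
Differentiating tanφ: φ̇ = rω(d cosθ + r)/(d² + r² + 2dr cosθ).
d² + r² + 2dr cosθ = |CA|² = 0.0116601 m²;  d cosθ + r = -0.058573 m.
|ω_lever| = |0.1266·9.215·-0.058573| / 0.0116601 = 5.8606 rad/s.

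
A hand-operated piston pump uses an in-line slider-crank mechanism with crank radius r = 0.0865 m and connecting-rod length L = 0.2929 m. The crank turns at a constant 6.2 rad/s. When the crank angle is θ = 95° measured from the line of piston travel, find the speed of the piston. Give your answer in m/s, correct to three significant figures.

0.520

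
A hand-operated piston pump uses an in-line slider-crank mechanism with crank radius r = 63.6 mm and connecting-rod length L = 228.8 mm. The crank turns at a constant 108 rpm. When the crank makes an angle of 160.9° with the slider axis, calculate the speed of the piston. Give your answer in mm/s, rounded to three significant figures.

173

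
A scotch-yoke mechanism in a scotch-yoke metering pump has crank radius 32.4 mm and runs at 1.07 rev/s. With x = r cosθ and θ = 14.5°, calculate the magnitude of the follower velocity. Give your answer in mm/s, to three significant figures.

54.5

ω = 6.723 rad/s (from 1.07 rev/s).
x = r cosθ ⇒ ẋ = −rω sinθ.
|v| = rω|sinθ| = 0.0324·6.723·|sin 14.5°| = 0.054539 m/s = 54.539 mm/s.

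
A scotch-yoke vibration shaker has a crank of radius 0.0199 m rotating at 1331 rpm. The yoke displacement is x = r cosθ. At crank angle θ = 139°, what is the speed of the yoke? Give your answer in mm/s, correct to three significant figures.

ω = 139.4 rad/s (from 1331 rpm).
x = r cosθ ⇒ ẋ = −rω sinθ.
|v| = rω|sinθ| = 0.0199·139.4·|sin 139°| = 1.8197 m/s = 1819.7 mm/s.

1820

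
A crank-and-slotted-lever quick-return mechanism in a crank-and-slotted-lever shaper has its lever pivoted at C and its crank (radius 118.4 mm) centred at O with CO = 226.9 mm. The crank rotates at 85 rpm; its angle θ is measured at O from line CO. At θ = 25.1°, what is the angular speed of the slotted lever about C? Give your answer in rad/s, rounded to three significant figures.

2.99

ω = 8.901 rad/s (from 85 rpm).
Crank pin A relative to C: A = (d + r cosθ, r sinθ); lever angle φ = atan2(r sinθ, d + r cosθ).
Differentiating tanφ: φ̇ = rω(d cosθ + r)/(d² + r² + 2dr cosθ).
d² + r² + 2dr cosθ = |CA|² = 0.114158 m²;  d cosθ + r = +0.32387 m.
|ω_lever| = |0.1184·8.901·+0.32387| / 0.114158 = 2.99 rad/s.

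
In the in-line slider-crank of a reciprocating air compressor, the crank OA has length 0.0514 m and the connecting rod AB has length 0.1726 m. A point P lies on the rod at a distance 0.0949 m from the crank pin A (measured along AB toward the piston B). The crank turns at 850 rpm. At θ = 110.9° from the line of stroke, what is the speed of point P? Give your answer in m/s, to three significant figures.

4.08

ω = 89.01 rad/s.  Crank-pin speed |V_A| = rω = 4.5752 m/s, perpendicular to OA.
Rod angle: sinφ = −(r/L) sinθ ⇒ φ = -16.153°; ω_rod = −rω cosθ/√(L²−r²sin²θ) = +9.8449 rad/s.
V_P = V_A + ω_rod × AP, with AP = 0.0949 m along the rod.
Components: V_Px = −rω sinθ − a·ω_rod·sinφ = -4.0143 m/s;  V_Py = rω cosθ + a·ω_rod·cosφ = -0.73475 m/s.
|V_P| = √(V_Px² + V_Py²) = 4.0809 m/s.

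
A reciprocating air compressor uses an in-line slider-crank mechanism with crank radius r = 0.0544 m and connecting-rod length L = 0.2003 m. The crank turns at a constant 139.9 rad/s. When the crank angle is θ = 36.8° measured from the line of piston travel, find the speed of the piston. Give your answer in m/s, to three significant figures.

ω = 139.9 rad/s
For an in-line slider-crank, x = r cosθ + √(L² − r² sin²θ), so v = −rω sinθ·[1 + r cosθ/√(L² − r² sin²θ)].
With r = 0.0544 m, L = 0.2003 m, θ = 36.8°: √(L² − r² sin²θ) = 0.19763 m.
v = −0.0544·139.9·0.59902·[1 + 0.0544·0.80073/0.19763] = -5.5637 m/s.
|v| = 5.5637 m/s.

5.56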